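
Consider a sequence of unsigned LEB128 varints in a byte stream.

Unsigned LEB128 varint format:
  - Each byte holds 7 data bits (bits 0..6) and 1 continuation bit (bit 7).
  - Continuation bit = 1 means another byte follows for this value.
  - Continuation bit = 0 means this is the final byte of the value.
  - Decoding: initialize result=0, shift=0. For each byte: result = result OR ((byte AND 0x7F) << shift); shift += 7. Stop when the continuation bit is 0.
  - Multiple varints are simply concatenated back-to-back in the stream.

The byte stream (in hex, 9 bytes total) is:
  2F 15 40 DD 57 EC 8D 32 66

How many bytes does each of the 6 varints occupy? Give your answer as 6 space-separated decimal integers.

Answer: 1 1 1 2 3 1

Derivation:
  byte[0]=0x2F cont=0 payload=0x2F=47: acc |= 47<<0 -> acc=47 shift=7 [end]
Varint 1: bytes[0:1] = 2F -> value 47 (1 byte(s))
  byte[1]=0x15 cont=0 payload=0x15=21: acc |= 21<<0 -> acc=21 shift=7 [end]
Varint 2: bytes[1:2] = 15 -> value 21 (1 byte(s))
  byte[2]=0x40 cont=0 payload=0x40=64: acc |= 64<<0 -> acc=64 shift=7 [end]
Varint 3: bytes[2:3] = 40 -> value 64 (1 byte(s))
  byte[3]=0xDD cont=1 payload=0x5D=93: acc |= 93<<0 -> acc=93 shift=7
  byte[4]=0x57 cont=0 payload=0x57=87: acc |= 87<<7 -> acc=11229 shift=14 [end]
Varint 4: bytes[3:5] = DD 57 -> value 11229 (2 byte(s))
  byte[5]=0xEC cont=1 payload=0x6C=108: acc |= 108<<0 -> acc=108 shift=7
  byte[6]=0x8D cont=1 payload=0x0D=13: acc |= 13<<7 -> acc=1772 shift=14
  byte[7]=0x32 cont=0 payload=0x32=50: acc |= 50<<14 -> acc=820972 shift=21 [end]
Varint 5: bytes[5:8] = EC 8D 32 -> value 820972 (3 byte(s))
  byte[8]=0x66 cont=0 payload=0x66=102: acc |= 102<<0 -> acc=102 shift=7 [end]
Varint 6: bytes[8:9] = 66 -> value 102 (1 byte(s))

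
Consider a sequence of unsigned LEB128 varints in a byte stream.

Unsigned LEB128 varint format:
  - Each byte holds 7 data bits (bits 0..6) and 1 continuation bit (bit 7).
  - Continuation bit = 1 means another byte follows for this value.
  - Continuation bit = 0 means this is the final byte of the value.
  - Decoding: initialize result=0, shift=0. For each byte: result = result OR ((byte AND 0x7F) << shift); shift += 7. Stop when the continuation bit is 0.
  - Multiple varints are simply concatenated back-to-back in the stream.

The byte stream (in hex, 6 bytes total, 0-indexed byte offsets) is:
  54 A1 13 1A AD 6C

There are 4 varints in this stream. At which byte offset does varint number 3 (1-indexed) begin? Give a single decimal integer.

  byte[0]=0x54 cont=0 payload=0x54=84: acc |= 84<<0 -> acc=84 shift=7 [end]
Varint 1: bytes[0:1] = 54 -> value 84 (1 byte(s))
  byte[1]=0xA1 cont=1 payload=0x21=33: acc |= 33<<0 -> acc=33 shift=7
  byte[2]=0x13 cont=0 payload=0x13=19: acc |= 19<<7 -> acc=2465 shift=14 [end]
Varint 2: bytes[1:3] = A1 13 -> value 2465 (2 byte(s))
  byte[3]=0x1A cont=0 payload=0x1A=26: acc |= 26<<0 -> acc=26 shift=7 [end]
Varint 3: bytes[3:4] = 1A -> value 26 (1 byte(s))
  byte[4]=0xAD cont=1 payload=0x2D=45: acc |= 45<<0 -> acc=45 shift=7
  byte[5]=0x6C cont=0 payload=0x6C=108: acc |= 108<<7 -> acc=13869 shift=14 [end]
Varint 4: bytes[4:6] = AD 6C -> value 13869 (2 byte(s))

Answer: 3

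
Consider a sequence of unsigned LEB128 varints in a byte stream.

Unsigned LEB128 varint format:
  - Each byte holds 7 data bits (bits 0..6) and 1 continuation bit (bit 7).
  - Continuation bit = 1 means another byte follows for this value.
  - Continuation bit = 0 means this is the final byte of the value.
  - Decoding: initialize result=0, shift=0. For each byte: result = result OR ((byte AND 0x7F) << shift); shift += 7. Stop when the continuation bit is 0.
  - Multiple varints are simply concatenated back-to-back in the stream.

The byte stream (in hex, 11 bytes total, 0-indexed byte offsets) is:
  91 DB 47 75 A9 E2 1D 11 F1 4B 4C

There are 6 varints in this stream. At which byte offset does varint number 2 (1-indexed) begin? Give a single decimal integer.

Answer: 3

Derivation:
  byte[0]=0x91 cont=1 payload=0x11=17: acc |= 17<<0 -> acc=17 shift=7
  byte[1]=0xDB cont=1 payload=0x5B=91: acc |= 91<<7 -> acc=11665 shift=14
  byte[2]=0x47 cont=0 payload=0x47=71: acc |= 71<<14 -> acc=1174929 shift=21 [end]
Varint 1: bytes[0:3] = 91 DB 47 -> value 1174929 (3 byte(s))
  byte[3]=0x75 cont=0 payload=0x75=117: acc |= 117<<0 -> acc=117 shift=7 [end]
Varint 2: bytes[3:4] = 75 -> value 117 (1 byte(s))
  byte[4]=0xA9 cont=1 payload=0x29=41: acc |= 41<<0 -> acc=41 shift=7
  byte[5]=0xE2 cont=1 payload=0x62=98: acc |= 98<<7 -> acc=12585 shift=14
  byte[6]=0x1D cont=0 payload=0x1D=29: acc |= 29<<14 -> acc=487721 shift=21 [end]
Varint 3: bytes[4:7] = A9 E2 1D -> value 487721 (3 byte(s))
  byte[7]=0x11 cont=0 payload=0x11=17: acc |= 17<<0 -> acc=17 shift=7 [end]
Varint 4: bytes[7:8] = 11 -> value 17 (1 byte(s))
  byte[8]=0xF1 cont=1 payload=0x71=113: acc |= 113<<0 -> acc=113 shift=7
  byte[9]=0x4B cont=0 payload=0x4B=75: acc |= 75<<7 -> acc=9713 shift=14 [end]
Varint 5: bytes[8:10] = F1 4B -> value 9713 (2 byte(s))
  byte[10]=0x4C cont=0 payload=0x4C=76: acc |= 76<<0 -> acc=76 shift=7 [end]
Varint 6: bytes[10:11] = 4C -> value 76 (1 byte(s))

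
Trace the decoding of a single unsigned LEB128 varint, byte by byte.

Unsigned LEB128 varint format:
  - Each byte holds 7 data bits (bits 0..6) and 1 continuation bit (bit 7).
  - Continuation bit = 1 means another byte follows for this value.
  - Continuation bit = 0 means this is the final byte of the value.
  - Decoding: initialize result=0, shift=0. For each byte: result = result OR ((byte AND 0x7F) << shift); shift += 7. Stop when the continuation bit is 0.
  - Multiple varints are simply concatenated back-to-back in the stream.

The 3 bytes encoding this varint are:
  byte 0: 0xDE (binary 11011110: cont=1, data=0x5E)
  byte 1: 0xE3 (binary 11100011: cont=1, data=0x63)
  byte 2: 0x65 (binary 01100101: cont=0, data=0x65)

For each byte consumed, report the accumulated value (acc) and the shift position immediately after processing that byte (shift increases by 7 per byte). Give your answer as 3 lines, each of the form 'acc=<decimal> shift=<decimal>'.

Answer: acc=94 shift=7
acc=12766 shift=14
acc=1667550 shift=21

Derivation:
byte 0=0xDE: payload=0x5E=94, contrib = 94<<0 = 94; acc -> 94, shift -> 7
byte 1=0xE3: payload=0x63=99, contrib = 99<<7 = 12672; acc -> 12766, shift -> 14
byte 2=0x65: payload=0x65=101, contrib = 101<<14 = 1654784; acc -> 1667550, shift -> 21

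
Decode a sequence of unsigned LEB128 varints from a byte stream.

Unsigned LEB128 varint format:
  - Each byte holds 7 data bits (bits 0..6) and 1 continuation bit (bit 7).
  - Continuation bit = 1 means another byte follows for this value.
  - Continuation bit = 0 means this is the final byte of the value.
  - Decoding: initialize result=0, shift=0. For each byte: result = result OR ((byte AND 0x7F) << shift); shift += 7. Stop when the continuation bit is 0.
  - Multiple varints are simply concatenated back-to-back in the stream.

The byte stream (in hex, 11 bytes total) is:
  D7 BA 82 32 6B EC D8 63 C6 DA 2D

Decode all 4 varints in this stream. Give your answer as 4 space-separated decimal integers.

Answer: 104897879 107 1633388 748870

Derivation:
  byte[0]=0xD7 cont=1 payload=0x57=87: acc |= 87<<0 -> acc=87 shift=7
  byte[1]=0xBA cont=1 payload=0x3A=58: acc |= 58<<7 -> acc=7511 shift=14
  byte[2]=0x82 cont=1 payload=0x02=2: acc |= 2<<14 -> acc=40279 shift=21
  byte[3]=0x32 cont=0 payload=0x32=50: acc |= 50<<21 -> acc=104897879 shift=28 [end]
Varint 1: bytes[0:4] = D7 BA 82 32 -> value 104897879 (4 byte(s))
  byte[4]=0x6B cont=0 payload=0x6B=107: acc |= 107<<0 -> acc=107 shift=7 [end]
Varint 2: bytes[4:5] = 6B -> value 107 (1 byte(s))
  byte[5]=0xEC cont=1 payload=0x6C=108: acc |= 108<<0 -> acc=108 shift=7
  byte[6]=0xD8 cont=1 payload=0x58=88: acc |= 88<<7 -> acc=11372 shift=14
  byte[7]=0x63 cont=0 payload=0x63=99: acc |= 99<<14 -> acc=1633388 shift=21 [end]
Varint 3: bytes[5:8] = EC D8 63 -> value 1633388 (3 byte(s))
  byte[8]=0xC6 cont=1 payload=0x46=70: acc |= 70<<0 -> acc=70 shift=7
  byte[9]=0xDA cont=1 payload=0x5A=90: acc |= 90<<7 -> acc=11590 shift=14
  byte[10]=0x2D cont=0 payload=0x2D=45: acc |= 45<<14 -> acc=748870 shift=21 [end]
Varint 4: bytes[8:11] = C6 DA 2D -> value 748870 (3 byte(s))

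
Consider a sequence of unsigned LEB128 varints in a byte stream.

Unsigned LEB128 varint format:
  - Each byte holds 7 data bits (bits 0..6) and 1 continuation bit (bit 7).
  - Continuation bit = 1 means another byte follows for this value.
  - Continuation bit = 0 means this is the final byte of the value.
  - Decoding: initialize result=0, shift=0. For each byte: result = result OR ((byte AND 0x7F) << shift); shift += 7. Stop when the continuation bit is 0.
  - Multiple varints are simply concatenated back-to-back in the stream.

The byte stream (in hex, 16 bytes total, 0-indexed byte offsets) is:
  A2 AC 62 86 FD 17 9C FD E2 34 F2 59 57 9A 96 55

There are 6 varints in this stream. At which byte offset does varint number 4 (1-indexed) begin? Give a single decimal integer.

Answer: 10

Derivation:
  byte[0]=0xA2 cont=1 payload=0x22=34: acc |= 34<<0 -> acc=34 shift=7
  byte[1]=0xAC cont=1 payload=0x2C=44: acc |= 44<<7 -> acc=5666 shift=14
  byte[2]=0x62 cont=0 payload=0x62=98: acc |= 98<<14 -> acc=1611298 shift=21 [end]
Varint 1: bytes[0:3] = A2 AC 62 -> value 1611298 (3 byte(s))
  byte[3]=0x86 cont=1 payload=0x06=6: acc |= 6<<0 -> acc=6 shift=7
  byte[4]=0xFD cont=1 payload=0x7D=125: acc |= 125<<7 -> acc=16006 shift=14
  byte[5]=0x17 cont=0 payload=0x17=23: acc |= 23<<14 -> acc=392838 shift=21 [end]
Varint 2: bytes[3:6] = 86 FD 17 -> value 392838 (3 byte(s))
  byte[6]=0x9C cont=1 payload=0x1C=28: acc |= 28<<0 -> acc=28 shift=7
  byte[7]=0xFD cont=1 payload=0x7D=125: acc |= 125<<7 -> acc=16028 shift=14
  byte[8]=0xE2 cont=1 payload=0x62=98: acc |= 98<<14 -> acc=1621660 shift=21
  byte[9]=0x34 cont=0 payload=0x34=52: acc |= 52<<21 -> acc=110673564 shift=28 [end]
Varint 3: bytes[6:10] = 9C FD E2 34 -> value 110673564 (4 byte(s))
  byte[10]=0xF2 cont=1 payload=0x72=114: acc |= 114<<0 -> acc=114 shift=7
  byte[11]=0x59 cont=0 payload=0x59=89: acc |= 89<<7 -> acc=11506 shift=14 [end]
Varint 4: bytes[10:12] = F2 59 -> value 11506 (2 byte(s))
  byte[12]=0x57 cont=0 payload=0x57=87: acc |= 87<<0 -> acc=87 shift=7 [end]
Varint 5: bytes[12:13] = 57 -> value 87 (1 byte(s))
  byte[13]=0x9A cont=1 payload=0x1A=26: acc |= 26<<0 -> acc=26 shift=7
  byte[14]=0x96 cont=1 payload=0x16=22: acc |= 22<<7 -> acc=2842 shift=14
  byte[15]=0x55 cont=0 payload=0x55=85: acc |= 85<<14 -> acc=1395482 shift=21 [end]
Varint 6: bytes[13:16] = 9A 96 55 -> value 1395482 (3 byte(s))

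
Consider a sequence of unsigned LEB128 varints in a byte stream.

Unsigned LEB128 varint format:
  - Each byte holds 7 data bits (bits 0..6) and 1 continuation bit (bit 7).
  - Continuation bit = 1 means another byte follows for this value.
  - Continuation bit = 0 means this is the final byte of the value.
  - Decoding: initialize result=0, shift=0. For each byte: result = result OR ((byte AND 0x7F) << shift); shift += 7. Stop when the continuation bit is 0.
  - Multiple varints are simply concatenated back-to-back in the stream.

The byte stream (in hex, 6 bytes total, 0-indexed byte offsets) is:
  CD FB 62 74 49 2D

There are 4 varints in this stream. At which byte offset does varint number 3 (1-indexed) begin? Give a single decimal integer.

  byte[0]=0xCD cont=1 payload=0x4D=77: acc |= 77<<0 -> acc=77 shift=7
  byte[1]=0xFB cont=1 payload=0x7B=123: acc |= 123<<7 -> acc=15821 shift=14
  byte[2]=0x62 cont=0 payload=0x62=98: acc |= 98<<14 -> acc=1621453 shift=21 [end]
Varint 1: bytes[0:3] = CD FB 62 -> value 1621453 (3 byte(s))
  byte[3]=0x74 cont=0 payload=0x74=116: acc |= 116<<0 -> acc=116 shift=7 [end]
Varint 2: bytes[3:4] = 74 -> value 116 (1 byte(s))
  byte[4]=0x49 cont=0 payload=0x49=73: acc |= 73<<0 -> acc=73 shift=7 [end]
Varint 3: bytes[4:5] = 49 -> value 73 (1 byte(s))
  byte[5]=0x2D cont=0 payload=0x2D=45: acc |= 45<<0 -> acc=45 shift=7 [end]
Varint 4: bytes[5:6] = 2D -> value 45 (1 byte(s))

Answer: 4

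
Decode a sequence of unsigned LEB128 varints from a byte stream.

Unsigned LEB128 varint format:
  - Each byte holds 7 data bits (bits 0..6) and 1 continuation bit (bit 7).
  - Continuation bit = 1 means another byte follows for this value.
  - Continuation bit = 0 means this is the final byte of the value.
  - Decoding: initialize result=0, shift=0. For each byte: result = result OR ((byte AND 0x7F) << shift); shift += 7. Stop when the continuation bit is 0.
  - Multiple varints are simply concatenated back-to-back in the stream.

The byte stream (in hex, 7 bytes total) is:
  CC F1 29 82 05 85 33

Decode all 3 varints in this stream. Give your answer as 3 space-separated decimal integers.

  byte[0]=0xCC cont=1 payload=0x4C=76: acc |= 76<<0 -> acc=76 shift=7
  byte[1]=0xF1 cont=1 payload=0x71=113: acc |= 113<<7 -> acc=14540 shift=14
  byte[2]=0x29 cont=0 payload=0x29=41: acc |= 41<<14 -> acc=686284 shift=21 [end]
Varint 1: bytes[0:3] = CC F1 29 -> value 686284 (3 byte(s))
  byte[3]=0x82 cont=1 payload=0x02=2: acc |= 2<<0 -> acc=2 shift=7
  byte[4]=0x05 cont=0 payload=0x05=5: acc |= 5<<7 -> acc=642 shift=14 [end]
Varint 2: bytes[3:5] = 82 05 -> value 642 (2 byte(s))
  byte[5]=0x85 cont=1 payload=0x05=5: acc |= 5<<0 -> acc=5 shift=7
  byte[6]=0x33 cont=0 payload=0x33=51: acc |= 51<<7 -> acc=6533 shift=14 [end]
Varint 3: bytes[5:7] = 85 33 -> value 6533 (2 byte(s))

Answer: 686284 642 6533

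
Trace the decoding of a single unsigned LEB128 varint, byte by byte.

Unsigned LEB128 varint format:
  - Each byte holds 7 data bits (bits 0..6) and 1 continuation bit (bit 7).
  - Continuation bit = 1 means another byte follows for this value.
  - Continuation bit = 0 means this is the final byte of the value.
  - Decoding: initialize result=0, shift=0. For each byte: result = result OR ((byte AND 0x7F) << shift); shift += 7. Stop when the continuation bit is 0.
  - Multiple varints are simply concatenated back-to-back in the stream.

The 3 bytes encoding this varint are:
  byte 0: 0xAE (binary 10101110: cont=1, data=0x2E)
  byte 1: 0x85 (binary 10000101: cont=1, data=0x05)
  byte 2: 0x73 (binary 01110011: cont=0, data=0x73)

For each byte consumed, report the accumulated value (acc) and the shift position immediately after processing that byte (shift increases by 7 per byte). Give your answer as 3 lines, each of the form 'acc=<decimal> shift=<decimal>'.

byte 0=0xAE: payload=0x2E=46, contrib = 46<<0 = 46; acc -> 46, shift -> 7
byte 1=0x85: payload=0x05=5, contrib = 5<<7 = 640; acc -> 686, shift -> 14
byte 2=0x73: payload=0x73=115, contrib = 115<<14 = 1884160; acc -> 1884846, shift -> 21

Answer: acc=46 shift=7
acc=686 shift=14
acc=1884846 shift=21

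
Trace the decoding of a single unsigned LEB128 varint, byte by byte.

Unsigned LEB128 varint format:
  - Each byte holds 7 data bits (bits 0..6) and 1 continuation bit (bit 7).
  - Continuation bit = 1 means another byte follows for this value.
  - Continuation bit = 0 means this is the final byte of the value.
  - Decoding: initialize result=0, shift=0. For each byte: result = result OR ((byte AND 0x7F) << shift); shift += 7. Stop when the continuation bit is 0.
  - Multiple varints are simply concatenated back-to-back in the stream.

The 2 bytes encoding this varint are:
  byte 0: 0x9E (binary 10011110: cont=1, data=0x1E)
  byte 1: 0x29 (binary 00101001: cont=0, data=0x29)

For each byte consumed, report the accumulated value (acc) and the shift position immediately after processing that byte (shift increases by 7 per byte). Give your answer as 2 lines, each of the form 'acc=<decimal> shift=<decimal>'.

Answer: acc=30 shift=7
acc=5278 shift=14

Derivation:
byte 0=0x9E: payload=0x1E=30, contrib = 30<<0 = 30; acc -> 30, shift -> 7
byte 1=0x29: payload=0x29=41, contrib = 41<<7 = 5248; acc -> 5278, shift -> 14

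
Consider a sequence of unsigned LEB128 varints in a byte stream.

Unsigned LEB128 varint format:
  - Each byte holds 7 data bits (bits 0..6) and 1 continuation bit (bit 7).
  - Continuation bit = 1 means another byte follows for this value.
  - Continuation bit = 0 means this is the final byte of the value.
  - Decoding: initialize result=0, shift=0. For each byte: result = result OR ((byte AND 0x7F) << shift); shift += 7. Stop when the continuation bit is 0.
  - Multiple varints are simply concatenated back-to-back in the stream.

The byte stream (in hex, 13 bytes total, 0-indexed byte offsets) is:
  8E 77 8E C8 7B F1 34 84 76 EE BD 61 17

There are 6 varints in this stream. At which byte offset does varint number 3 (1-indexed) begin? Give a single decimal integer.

  byte[0]=0x8E cont=1 payload=0x0E=14: acc |= 14<<0 -> acc=14 shift=7
  byte[1]=0x77 cont=0 payload=0x77=119: acc |= 119<<7 -> acc=15246 shift=14 [end]
Varint 1: bytes[0:2] = 8E 77 -> value 15246 (2 byte(s))
  byte[2]=0x8E cont=1 payload=0x0E=14: acc |= 14<<0 -> acc=14 shift=7
  byte[3]=0xC8 cont=1 payload=0x48=72: acc |= 72<<7 -> acc=9230 shift=14
  byte[4]=0x7B cont=0 payload=0x7B=123: acc |= 123<<14 -> acc=2024462 shift=21 [end]
Varint 2: bytes[2:5] = 8E C8 7B -> value 2024462 (3 byte(s))
  byte[5]=0xF1 cont=1 payload=0x71=113: acc |= 113<<0 -> acc=113 shift=7
  byte[6]=0x34 cont=0 payload=0x34=52: acc |= 52<<7 -> acc=6769 shift=14 [end]
Varint 3: bytes[5:7] = F1 34 -> value 6769 (2 byte(s))
  byte[7]=0x84 cont=1 payload=0x04=4: acc |= 4<<0 -> acc=4 shift=7
  byte[8]=0x76 cont=0 payload=0x76=118: acc |= 118<<7 -> acc=15108 shift=14 [end]
Varint 4: bytes[7:9] = 84 76 -> value 15108 (2 byte(s))
  byte[9]=0xEE cont=1 payload=0x6E=110: acc |= 110<<0 -> acc=110 shift=7
  byte[10]=0xBD cont=1 payload=0x3D=61: acc |= 61<<7 -> acc=7918 shift=14
  byte[11]=0x61 cont=0 payload=0x61=97: acc |= 97<<14 -> acc=1597166 shift=21 [end]
Varint 5: bytes[9:12] = EE BD 61 -> value 1597166 (3 byte(s))
  byte[12]=0x17 cont=0 payload=0x17=23: acc |= 23<<0 -> acc=23 shift=7 [end]
Varint 6: bytes[12:13] = 17 -> value 23 (1 byte(s))

Answer: 5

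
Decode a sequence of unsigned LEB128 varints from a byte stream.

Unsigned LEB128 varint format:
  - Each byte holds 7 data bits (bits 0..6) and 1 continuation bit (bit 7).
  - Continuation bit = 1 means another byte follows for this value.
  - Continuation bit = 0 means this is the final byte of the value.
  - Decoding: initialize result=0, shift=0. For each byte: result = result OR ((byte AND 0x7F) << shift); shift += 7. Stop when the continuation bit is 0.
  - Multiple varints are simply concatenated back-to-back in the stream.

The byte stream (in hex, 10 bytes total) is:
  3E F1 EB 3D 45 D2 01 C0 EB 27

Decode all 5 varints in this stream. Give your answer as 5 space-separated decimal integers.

  byte[0]=0x3E cont=0 payload=0x3E=62: acc |= 62<<0 -> acc=62 shift=7 [end]
Varint 1: bytes[0:1] = 3E -> value 62 (1 byte(s))
  byte[1]=0xF1 cont=1 payload=0x71=113: acc |= 113<<0 -> acc=113 shift=7
  byte[2]=0xEB cont=1 payload=0x6B=107: acc |= 107<<7 -> acc=13809 shift=14
  byte[3]=0x3D cont=0 payload=0x3D=61: acc |= 61<<14 -> acc=1013233 shift=21 [end]
Varint 2: bytes[1:4] = F1 EB 3D -> value 1013233 (3 byte(s))
  byte[4]=0x45 cont=0 payload=0x45=69: acc |= 69<<0 -> acc=69 shift=7 [end]
Varint 3: bytes[4:5] = 45 -> value 69 (1 byte(s))
  byte[5]=0xD2 cont=1 payload=0x52=82: acc |= 82<<0 -> acc=82 shift=7
  byte[6]=0x01 cont=0 payload=0x01=1: acc |= 1<<7 -> acc=210 shift=14 [end]
Varint 4: bytes[5:7] = D2 01 -> value 210 (2 byte(s))
  byte[7]=0xC0 cont=1 payload=0x40=64: acc |= 64<<0 -> acc=64 shift=7
  byte[8]=0xEB cont=1 payload=0x6B=107: acc |= 107<<7 -> acc=13760 shift=14
  byte[9]=0x27 cont=0 payload=0x27=39: acc |= 39<<14 -> acc=652736 shift=21 [end]
Varint 5: bytes[7:10] = C0 EB 27 -> value 652736 (3 byte(s))

Answer: 62 1013233 69 210 652736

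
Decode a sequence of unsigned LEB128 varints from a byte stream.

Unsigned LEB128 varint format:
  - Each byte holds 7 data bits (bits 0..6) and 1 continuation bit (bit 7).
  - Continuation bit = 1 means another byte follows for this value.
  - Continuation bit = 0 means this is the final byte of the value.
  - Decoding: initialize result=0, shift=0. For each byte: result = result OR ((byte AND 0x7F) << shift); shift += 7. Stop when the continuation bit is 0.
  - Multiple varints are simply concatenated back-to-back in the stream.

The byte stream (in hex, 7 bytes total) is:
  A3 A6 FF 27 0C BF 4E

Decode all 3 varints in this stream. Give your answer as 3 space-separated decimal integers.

  byte[0]=0xA3 cont=1 payload=0x23=35: acc |= 35<<0 -> acc=35 shift=7
  byte[1]=0xA6 cont=1 payload=0x26=38: acc |= 38<<7 -> acc=4899 shift=14
  byte[2]=0xFF cont=1 payload=0x7F=127: acc |= 127<<14 -> acc=2085667 shift=21
  byte[3]=0x27 cont=0 payload=0x27=39: acc |= 39<<21 -> acc=83874595 shift=28 [end]
Varint 1: bytes[0:4] = A3 A6 FF 27 -> value 83874595 (4 byte(s))
  byte[4]=0x0C cont=0 payload=0x0C=12: acc |= 12<<0 -> acc=12 shift=7 [end]
Varint 2: bytes[4:5] = 0C -> value 12 (1 byte(s))
  byte[5]=0xBF cont=1 payload=0x3F=63: acc |= 63<<0 -> acc=63 shift=7
  byte[6]=0x4E cont=0 payload=0x4E=78: acc |= 78<<7 -> acc=10047 shift=14 [end]
Varint 3: bytes[5:7] = BF 4E -> value 10047 (2 byte(s))

Answer: 83874595 12 10047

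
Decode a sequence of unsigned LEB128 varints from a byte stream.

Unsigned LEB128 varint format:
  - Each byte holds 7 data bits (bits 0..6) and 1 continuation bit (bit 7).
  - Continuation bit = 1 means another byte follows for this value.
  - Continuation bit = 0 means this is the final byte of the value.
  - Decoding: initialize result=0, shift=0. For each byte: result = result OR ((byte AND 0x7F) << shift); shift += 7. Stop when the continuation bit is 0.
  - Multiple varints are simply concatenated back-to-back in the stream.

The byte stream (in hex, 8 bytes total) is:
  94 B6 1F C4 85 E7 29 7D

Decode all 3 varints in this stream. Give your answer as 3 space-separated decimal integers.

  byte[0]=0x94 cont=1 payload=0x14=20: acc |= 20<<0 -> acc=20 shift=7
  byte[1]=0xB6 cont=1 payload=0x36=54: acc |= 54<<7 -> acc=6932 shift=14
  byte[2]=0x1F cont=0 payload=0x1F=31: acc |= 31<<14 -> acc=514836 shift=21 [end]
Varint 1: bytes[0:3] = 94 B6 1F -> value 514836 (3 byte(s))
  byte[3]=0xC4 cont=1 payload=0x44=68: acc |= 68<<0 -> acc=68 shift=7
  byte[4]=0x85 cont=1 payload=0x05=5: acc |= 5<<7 -> acc=708 shift=14
  byte[5]=0xE7 cont=1 payload=0x67=103: acc |= 103<<14 -> acc=1688260 shift=21
  byte[6]=0x29 cont=0 payload=0x29=41: acc |= 41<<21 -> acc=87671492 shift=28 [end]
Varint 2: bytes[3:7] = C4 85 E7 29 -> value 87671492 (4 byte(s))
  byte[7]=0x7D cont=0 payload=0x7D=125: acc |= 125<<0 -> acc=125 shift=7 [end]
Varint 3: bytes[7:8] = 7D -> value 125 (1 byte(s))

Answer: 514836 87671492 125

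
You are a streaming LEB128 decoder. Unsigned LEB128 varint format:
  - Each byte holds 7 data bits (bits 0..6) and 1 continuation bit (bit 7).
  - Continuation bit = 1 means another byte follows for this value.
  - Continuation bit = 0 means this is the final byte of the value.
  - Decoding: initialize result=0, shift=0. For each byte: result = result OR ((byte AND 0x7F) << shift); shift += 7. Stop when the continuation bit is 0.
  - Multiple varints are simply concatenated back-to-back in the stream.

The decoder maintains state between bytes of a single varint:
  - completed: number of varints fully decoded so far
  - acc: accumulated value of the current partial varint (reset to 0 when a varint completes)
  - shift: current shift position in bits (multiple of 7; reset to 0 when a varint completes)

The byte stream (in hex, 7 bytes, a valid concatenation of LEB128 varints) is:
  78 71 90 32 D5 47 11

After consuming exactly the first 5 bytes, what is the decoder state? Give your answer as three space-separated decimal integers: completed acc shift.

Answer: 3 85 7

Derivation:
byte[0]=0x78 cont=0 payload=0x78: varint #1 complete (value=120); reset -> completed=1 acc=0 shift=0
byte[1]=0x71 cont=0 payload=0x71: varint #2 complete (value=113); reset -> completed=2 acc=0 shift=0
byte[2]=0x90 cont=1 payload=0x10: acc |= 16<<0 -> completed=2 acc=16 shift=7
byte[3]=0x32 cont=0 payload=0x32: varint #3 complete (value=6416); reset -> completed=3 acc=0 shift=0
byte[4]=0xD5 cont=1 payload=0x55: acc |= 85<<0 -> completed=3 acc=85 shift=7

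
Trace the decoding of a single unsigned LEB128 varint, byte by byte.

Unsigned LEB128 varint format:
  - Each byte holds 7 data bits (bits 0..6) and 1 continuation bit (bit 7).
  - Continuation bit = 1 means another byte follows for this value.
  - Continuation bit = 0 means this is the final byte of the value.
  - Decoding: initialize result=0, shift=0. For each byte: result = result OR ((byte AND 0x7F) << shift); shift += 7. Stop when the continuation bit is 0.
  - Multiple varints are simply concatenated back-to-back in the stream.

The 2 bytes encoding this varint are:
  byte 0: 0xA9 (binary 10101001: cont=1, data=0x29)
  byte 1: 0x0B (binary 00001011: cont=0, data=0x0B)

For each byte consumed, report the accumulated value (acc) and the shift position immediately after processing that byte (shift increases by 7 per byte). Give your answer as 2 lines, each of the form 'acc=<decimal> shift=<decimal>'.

Answer: acc=41 shift=7
acc=1449 shift=14

Derivation:
byte 0=0xA9: payload=0x29=41, contrib = 41<<0 = 41; acc -> 41, shift -> 7
byte 1=0x0B: payload=0x0B=11, contrib = 11<<7 = 1408; acc -> 1449, shift -> 14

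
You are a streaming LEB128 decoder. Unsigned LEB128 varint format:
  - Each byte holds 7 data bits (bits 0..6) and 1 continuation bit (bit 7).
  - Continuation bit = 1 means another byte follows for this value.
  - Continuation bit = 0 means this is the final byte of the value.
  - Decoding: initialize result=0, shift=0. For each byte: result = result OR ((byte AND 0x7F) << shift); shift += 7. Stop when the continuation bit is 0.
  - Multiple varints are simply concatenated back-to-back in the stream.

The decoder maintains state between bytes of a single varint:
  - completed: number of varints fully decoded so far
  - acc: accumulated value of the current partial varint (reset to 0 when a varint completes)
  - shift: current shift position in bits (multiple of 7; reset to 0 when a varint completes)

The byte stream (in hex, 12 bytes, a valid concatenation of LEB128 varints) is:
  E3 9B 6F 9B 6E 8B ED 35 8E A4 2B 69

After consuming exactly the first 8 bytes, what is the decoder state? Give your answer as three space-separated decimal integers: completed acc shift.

byte[0]=0xE3 cont=1 payload=0x63: acc |= 99<<0 -> completed=0 acc=99 shift=7
byte[1]=0x9B cont=1 payload=0x1B: acc |= 27<<7 -> completed=0 acc=3555 shift=14
byte[2]=0x6F cont=0 payload=0x6F: varint #1 complete (value=1822179); reset -> completed=1 acc=0 shift=0
byte[3]=0x9B cont=1 payload=0x1B: acc |= 27<<0 -> completed=1 acc=27 shift=7
byte[4]=0x6E cont=0 payload=0x6E: varint #2 complete (value=14107); reset -> completed=2 acc=0 shift=0
byte[5]=0x8B cont=1 payload=0x0B: acc |= 11<<0 -> completed=2 acc=11 shift=7
byte[6]=0xED cont=1 payload=0x6D: acc |= 109<<7 -> completed=2 acc=13963 shift=14
byte[7]=0x35 cont=0 payload=0x35: varint #3 complete (value=882315); reset -> completed=3 acc=0 shift=0

Answer: 3 0 0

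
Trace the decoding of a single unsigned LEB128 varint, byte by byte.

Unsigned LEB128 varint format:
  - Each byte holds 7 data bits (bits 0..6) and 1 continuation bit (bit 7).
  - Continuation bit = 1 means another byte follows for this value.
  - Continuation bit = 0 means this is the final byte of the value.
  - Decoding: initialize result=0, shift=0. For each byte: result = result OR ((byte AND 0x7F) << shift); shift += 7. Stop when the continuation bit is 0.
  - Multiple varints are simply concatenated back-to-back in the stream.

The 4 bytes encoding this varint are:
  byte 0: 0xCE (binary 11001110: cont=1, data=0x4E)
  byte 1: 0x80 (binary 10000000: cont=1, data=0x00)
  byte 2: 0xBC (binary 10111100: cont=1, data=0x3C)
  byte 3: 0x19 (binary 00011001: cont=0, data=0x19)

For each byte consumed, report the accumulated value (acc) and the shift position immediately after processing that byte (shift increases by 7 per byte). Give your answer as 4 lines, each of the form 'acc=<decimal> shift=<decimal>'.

Answer: acc=78 shift=7
acc=78 shift=14
acc=983118 shift=21
acc=53411918 shift=28

Derivation:
byte 0=0xCE: payload=0x4E=78, contrib = 78<<0 = 78; acc -> 78, shift -> 7
byte 1=0x80: payload=0x00=0, contrib = 0<<7 = 0; acc -> 78, shift -> 14
byte 2=0xBC: payload=0x3C=60, contrib = 60<<14 = 983040; acc -> 983118, shift -> 21
byte 3=0x19: payload=0x19=25, contrib = 25<<21 = 52428800; acc -> 53411918, shift -> 28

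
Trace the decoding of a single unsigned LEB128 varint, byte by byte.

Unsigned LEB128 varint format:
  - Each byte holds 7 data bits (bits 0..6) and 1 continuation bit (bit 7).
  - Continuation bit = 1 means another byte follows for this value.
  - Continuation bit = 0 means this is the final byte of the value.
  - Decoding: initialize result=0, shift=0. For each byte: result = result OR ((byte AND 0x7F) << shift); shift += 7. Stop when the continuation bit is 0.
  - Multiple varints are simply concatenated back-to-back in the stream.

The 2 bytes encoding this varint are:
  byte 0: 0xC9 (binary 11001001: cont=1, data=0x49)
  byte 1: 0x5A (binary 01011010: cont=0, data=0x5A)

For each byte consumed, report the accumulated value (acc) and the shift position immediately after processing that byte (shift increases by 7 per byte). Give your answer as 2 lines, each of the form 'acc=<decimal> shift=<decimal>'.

Answer: acc=73 shift=7
acc=11593 shift=14

Derivation:
byte 0=0xC9: payload=0x49=73, contrib = 73<<0 = 73; acc -> 73, shift -> 7
byte 1=0x5A: payload=0x5A=90, contrib = 90<<7 = 11520; acc -> 11593, shift -> 14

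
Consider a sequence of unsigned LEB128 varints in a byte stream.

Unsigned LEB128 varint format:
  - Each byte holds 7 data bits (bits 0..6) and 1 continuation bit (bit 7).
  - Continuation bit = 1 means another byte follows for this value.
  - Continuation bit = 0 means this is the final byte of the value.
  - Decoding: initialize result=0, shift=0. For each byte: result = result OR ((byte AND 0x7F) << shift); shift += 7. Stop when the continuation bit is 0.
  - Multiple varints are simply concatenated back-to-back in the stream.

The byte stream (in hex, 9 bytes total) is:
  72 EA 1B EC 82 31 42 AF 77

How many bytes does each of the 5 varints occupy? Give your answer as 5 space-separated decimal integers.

Answer: 1 2 3 1 2

Derivation:
  byte[0]=0x72 cont=0 payload=0x72=114: acc |= 114<<0 -> acc=114 shift=7 [end]
Varint 1: bytes[0:1] = 72 -> value 114 (1 byte(s))
  byte[1]=0xEA cont=1 payload=0x6A=106: acc |= 106<<0 -> acc=106 shift=7
  byte[2]=0x1B cont=0 payload=0x1B=27: acc |= 27<<7 -> acc=3562 shift=14 [end]
Varint 2: bytes[1:3] = EA 1B -> value 3562 (2 byte(s))
  byte[3]=0xEC cont=1 payload=0x6C=108: acc |= 108<<0 -> acc=108 shift=7
  byte[4]=0x82 cont=1 payload=0x02=2: acc |= 2<<7 -> acc=364 shift=14
  byte[5]=0x31 cont=0 payload=0x31=49: acc |= 49<<14 -> acc=803180 shift=21 [end]
Varint 3: bytes[3:6] = EC 82 31 -> value 803180 (3 byte(s))
  byte[6]=0x42 cont=0 payload=0x42=66: acc |= 66<<0 -> acc=66 shift=7 [end]
Varint 4: bytes[6:7] = 42 -> value 66 (1 byte(s))
  byte[7]=0xAF cont=1 payload=0x2F=47: acc |= 47<<0 -> acc=47 shift=7
  byte[8]=0x77 cont=0 payload=0x77=119: acc |= 119<<7 -> acc=15279 shift=14 [end]
Varint 5: bytes[7:9] = AF 77 -> value 15279 (2 byte(s))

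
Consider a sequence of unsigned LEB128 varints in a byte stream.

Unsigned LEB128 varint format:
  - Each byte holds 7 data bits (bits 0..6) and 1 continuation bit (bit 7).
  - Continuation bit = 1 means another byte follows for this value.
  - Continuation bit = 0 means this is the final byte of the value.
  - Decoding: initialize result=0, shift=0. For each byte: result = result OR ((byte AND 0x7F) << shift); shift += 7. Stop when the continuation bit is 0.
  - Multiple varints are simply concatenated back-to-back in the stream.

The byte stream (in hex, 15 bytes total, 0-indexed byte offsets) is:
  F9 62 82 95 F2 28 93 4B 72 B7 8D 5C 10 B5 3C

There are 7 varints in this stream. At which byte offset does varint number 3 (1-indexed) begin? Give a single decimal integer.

Answer: 6

Derivation:
  byte[0]=0xF9 cont=1 payload=0x79=121: acc |= 121<<0 -> acc=121 shift=7
  byte[1]=0x62 cont=0 payload=0x62=98: acc |= 98<<7 -> acc=12665 shift=14 [end]
Varint 1: bytes[0:2] = F9 62 -> value 12665 (2 byte(s))
  byte[2]=0x82 cont=1 payload=0x02=2: acc |= 2<<0 -> acc=2 shift=7
  byte[3]=0x95 cont=1 payload=0x15=21: acc |= 21<<7 -> acc=2690 shift=14
  byte[4]=0xF2 cont=1 payload=0x72=114: acc |= 114<<14 -> acc=1870466 shift=21
  byte[5]=0x28 cont=0 payload=0x28=40: acc |= 40<<21 -> acc=85756546 shift=28 [end]
Varint 2: bytes[2:6] = 82 95 F2 28 -> value 85756546 (4 byte(s))
  byte[6]=0x93 cont=1 payload=0x13=19: acc |= 19<<0 -> acc=19 shift=7
  byte[7]=0x4B cont=0 payload=0x4B=75: acc |= 75<<7 -> acc=9619 shift=14 [end]
Varint 3: bytes[6:8] = 93 4B -> value 9619 (2 byte(s))
  byte[8]=0x72 cont=0 payload=0x72=114: acc |= 114<<0 -> acc=114 shift=7 [end]
Varint 4: bytes[8:9] = 72 -> value 114 (1 byte(s))
  byte[9]=0xB7 cont=1 payload=0x37=55: acc |= 55<<0 -> acc=55 shift=7
  byte[10]=0x8D cont=1 payload=0x0D=13: acc |= 13<<7 -> acc=1719 shift=14
  byte[11]=0x5C cont=0 payload=0x5C=92: acc |= 92<<14 -> acc=1509047 shift=21 [end]
Varint 5: bytes[9:12] = B7 8D 5C -> value 1509047 (3 byte(s))
  byte[12]=0x10 cont=0 payload=0x10=16: acc |= 16<<0 -> acc=16 shift=7 [end]
Varint 6: bytes[12:13] = 10 -> value 16 (1 byte(s))
  byte[13]=0xB5 cont=1 payload=0x35=53: acc |= 53<<0 -> acc=53 shift=7
  byte[14]=0x3C cont=0 payload=0x3C=60: acc |= 60<<7 -> acc=7733 shift=14 [end]
Varint 7: bytes[13:15] = B5 3C -> value 7733 (2 byte(s))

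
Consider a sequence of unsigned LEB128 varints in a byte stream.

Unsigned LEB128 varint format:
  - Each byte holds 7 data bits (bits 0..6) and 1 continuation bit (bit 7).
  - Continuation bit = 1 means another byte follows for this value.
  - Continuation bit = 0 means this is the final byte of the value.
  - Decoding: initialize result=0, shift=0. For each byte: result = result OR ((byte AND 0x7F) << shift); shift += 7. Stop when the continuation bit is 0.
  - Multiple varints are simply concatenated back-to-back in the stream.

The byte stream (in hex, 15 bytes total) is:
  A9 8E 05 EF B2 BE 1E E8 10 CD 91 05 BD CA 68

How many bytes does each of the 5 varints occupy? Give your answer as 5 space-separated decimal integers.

Answer: 3 4 2 3 3

Derivation:
  byte[0]=0xA9 cont=1 payload=0x29=41: acc |= 41<<0 -> acc=41 shift=7
  byte[1]=0x8E cont=1 payload=0x0E=14: acc |= 14<<7 -> acc=1833 shift=14
  byte[2]=0x05 cont=0 payload=0x05=5: acc |= 5<<14 -> acc=83753 shift=21 [end]
Varint 1: bytes[0:3] = A9 8E 05 -> value 83753 (3 byte(s))
  byte[3]=0xEF cont=1 payload=0x6F=111: acc |= 111<<0 -> acc=111 shift=7
  byte[4]=0xB2 cont=1 payload=0x32=50: acc |= 50<<7 -> acc=6511 shift=14
  byte[5]=0xBE cont=1 payload=0x3E=62: acc |= 62<<14 -> acc=1022319 shift=21
  byte[6]=0x1E cont=0 payload=0x1E=30: acc |= 30<<21 -> acc=63936879 shift=28 [end]
Varint 2: bytes[3:7] = EF B2 BE 1E -> value 63936879 (4 byte(s))
  byte[7]=0xE8 cont=1 payload=0x68=104: acc |= 104<<0 -> acc=104 shift=7
  byte[8]=0x10 cont=0 payload=0x10=16: acc |= 16<<7 -> acc=2152 shift=14 [end]
Varint 3: bytes[7:9] = E8 10 -> value 2152 (2 byte(s))
  byte[9]=0xCD cont=1 payload=0x4D=77: acc |= 77<<0 -> acc=77 shift=7
  byte[10]=0x91 cont=1 payload=0x11=17: acc |= 17<<7 -> acc=2253 shift=14
  byte[11]=0x05 cont=0 payload=0x05=5: acc |= 5<<14 -> acc=84173 shift=21 [end]
Varint 4: bytes[9:12] = CD 91 05 -> value 84173 (3 byte(s))
  byte[12]=0xBD cont=1 payload=0x3D=61: acc |= 61<<0 -> acc=61 shift=7
  byte[13]=0xCA cont=1 payload=0x4A=74: acc |= 74<<7 -> acc=9533 shift=14
  byte[14]=0x68 cont=0 payload=0x68=104: acc |= 104<<14 -> acc=1713469 shift=21 [end]
Varint 5: bytes[12:15] = BD CA 68 -> value 1713469 (3 byte(s))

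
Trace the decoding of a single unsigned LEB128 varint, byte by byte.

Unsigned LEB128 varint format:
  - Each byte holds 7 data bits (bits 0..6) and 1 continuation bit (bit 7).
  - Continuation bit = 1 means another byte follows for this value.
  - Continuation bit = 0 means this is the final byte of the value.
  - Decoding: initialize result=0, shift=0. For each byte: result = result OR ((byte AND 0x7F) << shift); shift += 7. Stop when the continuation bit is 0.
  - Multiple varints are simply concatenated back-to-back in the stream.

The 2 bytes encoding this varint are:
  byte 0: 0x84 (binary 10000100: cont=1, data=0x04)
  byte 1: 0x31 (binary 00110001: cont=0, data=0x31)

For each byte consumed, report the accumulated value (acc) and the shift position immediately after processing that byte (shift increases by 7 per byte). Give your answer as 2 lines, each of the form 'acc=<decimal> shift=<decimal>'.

Answer: acc=4 shift=7
acc=6276 shift=14

Derivation:
byte 0=0x84: payload=0x04=4, contrib = 4<<0 = 4; acc -> 4, shift -> 7
byte 1=0x31: payload=0x31=49, contrib = 49<<7 = 6272; acc -> 6276, shift -> 14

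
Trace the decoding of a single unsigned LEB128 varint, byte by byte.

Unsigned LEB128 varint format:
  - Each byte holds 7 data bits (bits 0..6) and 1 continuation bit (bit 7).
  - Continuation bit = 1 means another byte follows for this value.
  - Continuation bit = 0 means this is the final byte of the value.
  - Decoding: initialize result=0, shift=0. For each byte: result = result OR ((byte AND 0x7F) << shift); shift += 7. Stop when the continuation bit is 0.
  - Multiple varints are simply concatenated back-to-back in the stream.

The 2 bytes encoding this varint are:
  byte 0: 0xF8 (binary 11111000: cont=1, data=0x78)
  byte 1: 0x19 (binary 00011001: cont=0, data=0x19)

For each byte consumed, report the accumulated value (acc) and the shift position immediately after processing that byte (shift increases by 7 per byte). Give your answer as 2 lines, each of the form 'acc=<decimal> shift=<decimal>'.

byte 0=0xF8: payload=0x78=120, contrib = 120<<0 = 120; acc -> 120, shift -> 7
byte 1=0x19: payload=0x19=25, contrib = 25<<7 = 3200; acc -> 3320, shift -> 14

Answer: acc=120 shift=7
acc=3320 shift=14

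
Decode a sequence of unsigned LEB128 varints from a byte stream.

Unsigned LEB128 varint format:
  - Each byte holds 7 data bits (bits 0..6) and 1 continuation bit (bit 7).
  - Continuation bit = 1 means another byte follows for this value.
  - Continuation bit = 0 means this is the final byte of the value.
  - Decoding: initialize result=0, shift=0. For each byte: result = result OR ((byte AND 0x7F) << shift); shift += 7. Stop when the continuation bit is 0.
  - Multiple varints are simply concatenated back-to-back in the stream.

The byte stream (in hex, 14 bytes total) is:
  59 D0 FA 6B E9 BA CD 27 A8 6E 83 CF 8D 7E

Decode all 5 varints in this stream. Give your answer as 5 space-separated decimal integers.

Answer: 89 1768784 83058025 14120 264464259

Derivation:
  byte[0]=0x59 cont=0 payload=0x59=89: acc |= 89<<0 -> acc=89 shift=7 [end]
Varint 1: bytes[0:1] = 59 -> value 89 (1 byte(s))
  byte[1]=0xD0 cont=1 payload=0x50=80: acc |= 80<<0 -> acc=80 shift=7
  byte[2]=0xFA cont=1 payload=0x7A=122: acc |= 122<<7 -> acc=15696 shift=14
  byte[3]=0x6B cont=0 payload=0x6B=107: acc |= 107<<14 -> acc=1768784 shift=21 [end]
Varint 2: bytes[1:4] = D0 FA 6B -> value 1768784 (3 byte(s))
  byte[4]=0xE9 cont=1 payload=0x69=105: acc |= 105<<0 -> acc=105 shift=7
  byte[5]=0xBA cont=1 payload=0x3A=58: acc |= 58<<7 -> acc=7529 shift=14
  byte[6]=0xCD cont=1 payload=0x4D=77: acc |= 77<<14 -> acc=1269097 shift=21
  byte[7]=0x27 cont=0 payload=0x27=39: acc |= 39<<21 -> acc=83058025 shift=28 [end]
Varint 3: bytes[4:8] = E9 BA CD 27 -> value 83058025 (4 byte(s))
  byte[8]=0xA8 cont=1 payload=0x28=40: acc |= 40<<0 -> acc=40 shift=7
  byte[9]=0x6E cont=0 payload=0x6E=110: acc |= 110<<7 -> acc=14120 shift=14 [end]
Varint 4: bytes[8:10] = A8 6E -> value 14120 (2 byte(s))
  byte[10]=0x83 cont=1 payload=0x03=3: acc |= 3<<0 -> acc=3 shift=7
  byte[11]=0xCF cont=1 payload=0x4F=79: acc |= 79<<7 -> acc=10115 shift=14
  byte[12]=0x8D cont=1 payload=0x0D=13: acc |= 13<<14 -> acc=223107 shift=21
  byte[13]=0x7E cont=0 payload=0x7E=126: acc |= 126<<21 -> acc=264464259 shift=28 [end]
Varint 5: bytes[10:14] = 83 CF 8D 7E -> value 264464259 (4 byte(s))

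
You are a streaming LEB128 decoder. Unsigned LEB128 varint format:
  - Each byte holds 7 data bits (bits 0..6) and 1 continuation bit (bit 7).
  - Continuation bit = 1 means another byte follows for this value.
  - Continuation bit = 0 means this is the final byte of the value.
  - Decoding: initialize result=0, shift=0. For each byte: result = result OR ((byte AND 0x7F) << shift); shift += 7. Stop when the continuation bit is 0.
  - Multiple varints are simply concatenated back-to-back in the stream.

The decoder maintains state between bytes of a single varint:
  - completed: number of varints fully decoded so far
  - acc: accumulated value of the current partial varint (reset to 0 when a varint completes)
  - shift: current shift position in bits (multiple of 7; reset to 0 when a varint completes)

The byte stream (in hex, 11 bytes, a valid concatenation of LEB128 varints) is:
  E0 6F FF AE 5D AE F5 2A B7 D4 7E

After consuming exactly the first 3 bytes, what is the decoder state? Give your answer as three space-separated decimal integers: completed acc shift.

Answer: 1 127 7

Derivation:
byte[0]=0xE0 cont=1 payload=0x60: acc |= 96<<0 -> completed=0 acc=96 shift=7
byte[1]=0x6F cont=0 payload=0x6F: varint #1 complete (value=14304); reset -> completed=1 acc=0 shift=0
byte[2]=0xFF cont=1 payload=0x7F: acc |= 127<<0 -> completed=1 acc=127 shift=7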